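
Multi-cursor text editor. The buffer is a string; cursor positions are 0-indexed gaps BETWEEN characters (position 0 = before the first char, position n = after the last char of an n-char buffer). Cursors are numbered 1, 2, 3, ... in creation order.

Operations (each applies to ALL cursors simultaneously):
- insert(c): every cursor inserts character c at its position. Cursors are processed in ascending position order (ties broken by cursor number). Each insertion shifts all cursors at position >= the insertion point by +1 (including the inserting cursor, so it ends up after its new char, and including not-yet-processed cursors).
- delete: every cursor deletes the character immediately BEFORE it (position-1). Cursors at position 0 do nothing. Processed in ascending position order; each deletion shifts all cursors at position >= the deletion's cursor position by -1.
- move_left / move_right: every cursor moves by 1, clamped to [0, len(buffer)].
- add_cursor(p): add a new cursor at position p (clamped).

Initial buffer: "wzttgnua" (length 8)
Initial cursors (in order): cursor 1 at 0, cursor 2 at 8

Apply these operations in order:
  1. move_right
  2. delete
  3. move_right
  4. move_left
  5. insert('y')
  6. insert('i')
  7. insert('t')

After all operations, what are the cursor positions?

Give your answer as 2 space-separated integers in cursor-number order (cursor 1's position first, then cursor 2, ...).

Answer: 3 11

Derivation:
After op 1 (move_right): buffer="wzttgnua" (len 8), cursors c1@1 c2@8, authorship ........
After op 2 (delete): buffer="zttgnu" (len 6), cursors c1@0 c2@6, authorship ......
After op 3 (move_right): buffer="zttgnu" (len 6), cursors c1@1 c2@6, authorship ......
After op 4 (move_left): buffer="zttgnu" (len 6), cursors c1@0 c2@5, authorship ......
After op 5 (insert('y')): buffer="yzttgnyu" (len 8), cursors c1@1 c2@7, authorship 1.....2.
After op 6 (insert('i')): buffer="yizttgnyiu" (len 10), cursors c1@2 c2@9, authorship 11.....22.
After op 7 (insert('t')): buffer="yitzttgnyitu" (len 12), cursors c1@3 c2@11, authorship 111.....222.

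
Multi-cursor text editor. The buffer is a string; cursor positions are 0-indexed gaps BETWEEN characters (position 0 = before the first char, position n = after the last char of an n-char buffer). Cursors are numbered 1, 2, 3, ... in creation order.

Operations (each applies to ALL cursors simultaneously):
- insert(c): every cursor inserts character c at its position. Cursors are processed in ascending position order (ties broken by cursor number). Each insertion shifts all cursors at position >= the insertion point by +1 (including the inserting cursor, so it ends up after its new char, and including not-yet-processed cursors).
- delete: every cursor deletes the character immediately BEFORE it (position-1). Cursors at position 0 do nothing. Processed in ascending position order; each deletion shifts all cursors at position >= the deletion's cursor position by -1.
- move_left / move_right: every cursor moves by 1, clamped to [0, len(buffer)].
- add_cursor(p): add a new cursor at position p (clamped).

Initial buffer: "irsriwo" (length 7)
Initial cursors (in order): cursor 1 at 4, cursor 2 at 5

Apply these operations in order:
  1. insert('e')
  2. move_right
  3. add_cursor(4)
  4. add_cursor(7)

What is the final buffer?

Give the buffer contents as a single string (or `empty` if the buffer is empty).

Answer: irsreiewo

Derivation:
After op 1 (insert('e')): buffer="irsreiewo" (len 9), cursors c1@5 c2@7, authorship ....1.2..
After op 2 (move_right): buffer="irsreiewo" (len 9), cursors c1@6 c2@8, authorship ....1.2..
After op 3 (add_cursor(4)): buffer="irsreiewo" (len 9), cursors c3@4 c1@6 c2@8, authorship ....1.2..
After op 4 (add_cursor(7)): buffer="irsreiewo" (len 9), cursors c3@4 c1@6 c4@7 c2@8, authorship ....1.2..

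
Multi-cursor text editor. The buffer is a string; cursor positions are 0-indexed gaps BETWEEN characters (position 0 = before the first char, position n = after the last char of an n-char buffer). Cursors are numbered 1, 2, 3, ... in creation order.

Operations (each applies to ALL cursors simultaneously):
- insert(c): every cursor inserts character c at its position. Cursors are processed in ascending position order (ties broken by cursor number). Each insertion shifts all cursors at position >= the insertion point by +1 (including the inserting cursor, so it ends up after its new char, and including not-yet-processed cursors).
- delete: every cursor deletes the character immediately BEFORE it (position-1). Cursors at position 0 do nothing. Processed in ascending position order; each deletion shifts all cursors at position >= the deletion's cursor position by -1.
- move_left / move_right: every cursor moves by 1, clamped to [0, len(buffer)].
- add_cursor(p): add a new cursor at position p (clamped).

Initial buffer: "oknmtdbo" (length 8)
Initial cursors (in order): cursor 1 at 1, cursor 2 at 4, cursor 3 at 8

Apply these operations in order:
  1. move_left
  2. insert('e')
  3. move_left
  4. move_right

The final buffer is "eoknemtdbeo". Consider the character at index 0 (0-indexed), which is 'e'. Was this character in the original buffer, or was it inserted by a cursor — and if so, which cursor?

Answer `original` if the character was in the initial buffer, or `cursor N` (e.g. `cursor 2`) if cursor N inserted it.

Answer: cursor 1

Derivation:
After op 1 (move_left): buffer="oknmtdbo" (len 8), cursors c1@0 c2@3 c3@7, authorship ........
After op 2 (insert('e')): buffer="eoknemtdbeo" (len 11), cursors c1@1 c2@5 c3@10, authorship 1...2....3.
After op 3 (move_left): buffer="eoknemtdbeo" (len 11), cursors c1@0 c2@4 c3@9, authorship 1...2....3.
After op 4 (move_right): buffer="eoknemtdbeo" (len 11), cursors c1@1 c2@5 c3@10, authorship 1...2....3.
Authorship (.=original, N=cursor N): 1 . . . 2 . . . . 3 .
Index 0: author = 1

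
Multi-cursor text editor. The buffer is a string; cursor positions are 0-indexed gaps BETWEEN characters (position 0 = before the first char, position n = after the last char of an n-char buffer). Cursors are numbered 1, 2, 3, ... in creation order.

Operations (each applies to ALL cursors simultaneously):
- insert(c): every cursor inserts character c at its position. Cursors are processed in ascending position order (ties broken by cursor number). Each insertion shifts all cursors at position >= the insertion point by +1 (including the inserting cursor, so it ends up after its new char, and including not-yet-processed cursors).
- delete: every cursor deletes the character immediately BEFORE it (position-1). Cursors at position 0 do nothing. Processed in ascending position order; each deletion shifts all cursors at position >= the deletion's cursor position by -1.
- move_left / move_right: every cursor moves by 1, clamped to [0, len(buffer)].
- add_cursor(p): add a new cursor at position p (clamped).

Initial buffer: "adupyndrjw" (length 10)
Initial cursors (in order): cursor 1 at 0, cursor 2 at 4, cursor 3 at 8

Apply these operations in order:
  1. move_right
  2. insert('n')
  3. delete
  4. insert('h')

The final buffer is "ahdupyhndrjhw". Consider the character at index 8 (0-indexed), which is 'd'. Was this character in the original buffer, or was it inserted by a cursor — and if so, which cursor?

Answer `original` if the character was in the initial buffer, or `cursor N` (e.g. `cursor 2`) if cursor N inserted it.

After op 1 (move_right): buffer="adupyndrjw" (len 10), cursors c1@1 c2@5 c3@9, authorship ..........
After op 2 (insert('n')): buffer="andupynndrjnw" (len 13), cursors c1@2 c2@7 c3@12, authorship .1....2....3.
After op 3 (delete): buffer="adupyndrjw" (len 10), cursors c1@1 c2@5 c3@9, authorship ..........
After op 4 (insert('h')): buffer="ahdupyhndrjhw" (len 13), cursors c1@2 c2@7 c3@12, authorship .1....2....3.
Authorship (.=original, N=cursor N): . 1 . . . . 2 . . . . 3 .
Index 8: author = original

Answer: original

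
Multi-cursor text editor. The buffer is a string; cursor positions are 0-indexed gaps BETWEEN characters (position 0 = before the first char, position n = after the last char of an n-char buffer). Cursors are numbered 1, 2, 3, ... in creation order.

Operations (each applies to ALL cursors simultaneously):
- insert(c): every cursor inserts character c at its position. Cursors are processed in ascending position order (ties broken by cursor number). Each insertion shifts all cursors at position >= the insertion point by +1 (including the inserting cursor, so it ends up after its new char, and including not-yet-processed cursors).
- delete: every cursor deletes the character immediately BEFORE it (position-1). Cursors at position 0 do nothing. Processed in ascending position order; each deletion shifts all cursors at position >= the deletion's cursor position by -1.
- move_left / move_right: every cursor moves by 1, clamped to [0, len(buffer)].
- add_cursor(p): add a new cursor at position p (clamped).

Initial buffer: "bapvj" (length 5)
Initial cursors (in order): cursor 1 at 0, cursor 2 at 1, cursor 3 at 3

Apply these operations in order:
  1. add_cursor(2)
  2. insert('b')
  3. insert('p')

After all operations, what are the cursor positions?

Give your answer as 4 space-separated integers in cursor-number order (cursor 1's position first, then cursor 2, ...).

Answer: 2 5 11 8

Derivation:
After op 1 (add_cursor(2)): buffer="bapvj" (len 5), cursors c1@0 c2@1 c4@2 c3@3, authorship .....
After op 2 (insert('b')): buffer="bbbabpbvj" (len 9), cursors c1@1 c2@3 c4@5 c3@7, authorship 1.2.4.3..
After op 3 (insert('p')): buffer="bpbbpabppbpvj" (len 13), cursors c1@2 c2@5 c4@8 c3@11, authorship 11.22.44.33..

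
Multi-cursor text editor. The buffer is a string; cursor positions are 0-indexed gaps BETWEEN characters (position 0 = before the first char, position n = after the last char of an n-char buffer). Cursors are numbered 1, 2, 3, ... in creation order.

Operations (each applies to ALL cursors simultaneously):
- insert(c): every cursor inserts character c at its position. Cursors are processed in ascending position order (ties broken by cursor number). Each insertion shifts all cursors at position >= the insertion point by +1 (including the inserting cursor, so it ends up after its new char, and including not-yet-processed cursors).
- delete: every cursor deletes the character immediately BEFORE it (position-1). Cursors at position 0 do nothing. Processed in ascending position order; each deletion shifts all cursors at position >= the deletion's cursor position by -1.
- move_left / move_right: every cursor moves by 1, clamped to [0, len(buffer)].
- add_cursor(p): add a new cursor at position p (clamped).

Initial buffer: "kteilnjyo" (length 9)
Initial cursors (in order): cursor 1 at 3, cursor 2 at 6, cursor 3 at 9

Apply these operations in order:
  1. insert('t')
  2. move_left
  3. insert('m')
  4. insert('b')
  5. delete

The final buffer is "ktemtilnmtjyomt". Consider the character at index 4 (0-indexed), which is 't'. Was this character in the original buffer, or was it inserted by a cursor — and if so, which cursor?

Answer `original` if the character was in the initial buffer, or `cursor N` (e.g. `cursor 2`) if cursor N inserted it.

Answer: cursor 1

Derivation:
After op 1 (insert('t')): buffer="ktetilntjyot" (len 12), cursors c1@4 c2@8 c3@12, authorship ...1...2...3
After op 2 (move_left): buffer="ktetilntjyot" (len 12), cursors c1@3 c2@7 c3@11, authorship ...1...2...3
After op 3 (insert('m')): buffer="ktemtilnmtjyomt" (len 15), cursors c1@4 c2@9 c3@14, authorship ...11...22...33
After op 4 (insert('b')): buffer="ktembtilnmbtjyombt" (len 18), cursors c1@5 c2@11 c3@17, authorship ...111...222...333
After op 5 (delete): buffer="ktemtilnmtjyomt" (len 15), cursors c1@4 c2@9 c3@14, authorship ...11...22...33
Authorship (.=original, N=cursor N): . . . 1 1 . . . 2 2 . . . 3 3
Index 4: author = 1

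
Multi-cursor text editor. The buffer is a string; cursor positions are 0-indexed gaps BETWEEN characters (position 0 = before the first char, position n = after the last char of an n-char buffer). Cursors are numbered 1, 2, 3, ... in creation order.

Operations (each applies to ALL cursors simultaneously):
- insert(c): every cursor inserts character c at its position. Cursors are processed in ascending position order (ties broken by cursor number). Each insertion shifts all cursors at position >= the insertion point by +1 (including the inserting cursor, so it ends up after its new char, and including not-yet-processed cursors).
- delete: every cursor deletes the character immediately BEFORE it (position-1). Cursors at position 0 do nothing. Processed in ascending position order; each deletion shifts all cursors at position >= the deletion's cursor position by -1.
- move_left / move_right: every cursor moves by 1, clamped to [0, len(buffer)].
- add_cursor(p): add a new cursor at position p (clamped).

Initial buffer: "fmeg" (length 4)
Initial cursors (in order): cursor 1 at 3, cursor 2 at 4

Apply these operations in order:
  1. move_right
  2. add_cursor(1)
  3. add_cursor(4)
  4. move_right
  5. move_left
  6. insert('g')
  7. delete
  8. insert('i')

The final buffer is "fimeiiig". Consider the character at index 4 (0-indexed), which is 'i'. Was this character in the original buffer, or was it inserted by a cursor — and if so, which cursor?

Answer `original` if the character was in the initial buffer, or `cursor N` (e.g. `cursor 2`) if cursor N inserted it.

After op 1 (move_right): buffer="fmeg" (len 4), cursors c1@4 c2@4, authorship ....
After op 2 (add_cursor(1)): buffer="fmeg" (len 4), cursors c3@1 c1@4 c2@4, authorship ....
After op 3 (add_cursor(4)): buffer="fmeg" (len 4), cursors c3@1 c1@4 c2@4 c4@4, authorship ....
After op 4 (move_right): buffer="fmeg" (len 4), cursors c3@2 c1@4 c2@4 c4@4, authorship ....
After op 5 (move_left): buffer="fmeg" (len 4), cursors c3@1 c1@3 c2@3 c4@3, authorship ....
After op 6 (insert('g')): buffer="fgmegggg" (len 8), cursors c3@2 c1@7 c2@7 c4@7, authorship .3..124.
After op 7 (delete): buffer="fmeg" (len 4), cursors c3@1 c1@3 c2@3 c4@3, authorship ....
After op 8 (insert('i')): buffer="fimeiiig" (len 8), cursors c3@2 c1@7 c2@7 c4@7, authorship .3..124.
Authorship (.=original, N=cursor N): . 3 . . 1 2 4 .
Index 4: author = 1

Answer: cursor 1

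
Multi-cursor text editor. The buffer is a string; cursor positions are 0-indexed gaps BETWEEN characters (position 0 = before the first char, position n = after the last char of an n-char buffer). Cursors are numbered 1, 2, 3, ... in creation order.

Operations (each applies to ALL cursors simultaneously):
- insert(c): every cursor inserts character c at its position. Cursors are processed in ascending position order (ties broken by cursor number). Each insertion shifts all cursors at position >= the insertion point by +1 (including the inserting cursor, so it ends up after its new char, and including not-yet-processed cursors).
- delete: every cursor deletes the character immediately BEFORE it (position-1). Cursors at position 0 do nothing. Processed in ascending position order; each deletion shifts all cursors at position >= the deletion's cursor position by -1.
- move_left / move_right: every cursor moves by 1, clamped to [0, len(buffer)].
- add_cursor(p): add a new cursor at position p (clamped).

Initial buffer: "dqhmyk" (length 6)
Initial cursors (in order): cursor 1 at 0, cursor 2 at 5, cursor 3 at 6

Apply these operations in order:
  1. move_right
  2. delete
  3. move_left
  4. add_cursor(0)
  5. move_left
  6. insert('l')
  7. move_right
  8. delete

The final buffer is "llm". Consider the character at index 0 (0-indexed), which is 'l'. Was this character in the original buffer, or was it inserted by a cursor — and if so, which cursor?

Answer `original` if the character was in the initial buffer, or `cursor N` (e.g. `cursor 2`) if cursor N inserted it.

After op 1 (move_right): buffer="dqhmyk" (len 6), cursors c1@1 c2@6 c3@6, authorship ......
After op 2 (delete): buffer="qhm" (len 3), cursors c1@0 c2@3 c3@3, authorship ...
After op 3 (move_left): buffer="qhm" (len 3), cursors c1@0 c2@2 c3@2, authorship ...
After op 4 (add_cursor(0)): buffer="qhm" (len 3), cursors c1@0 c4@0 c2@2 c3@2, authorship ...
After op 5 (move_left): buffer="qhm" (len 3), cursors c1@0 c4@0 c2@1 c3@1, authorship ...
After op 6 (insert('l')): buffer="llqllhm" (len 7), cursors c1@2 c4@2 c2@5 c3@5, authorship 14.23..
After op 7 (move_right): buffer="llqllhm" (len 7), cursors c1@3 c4@3 c2@6 c3@6, authorship 14.23..
After op 8 (delete): buffer="llm" (len 3), cursors c1@1 c4@1 c2@2 c3@2, authorship 12.
Authorship (.=original, N=cursor N): 1 2 .
Index 0: author = 1

Answer: cursor 1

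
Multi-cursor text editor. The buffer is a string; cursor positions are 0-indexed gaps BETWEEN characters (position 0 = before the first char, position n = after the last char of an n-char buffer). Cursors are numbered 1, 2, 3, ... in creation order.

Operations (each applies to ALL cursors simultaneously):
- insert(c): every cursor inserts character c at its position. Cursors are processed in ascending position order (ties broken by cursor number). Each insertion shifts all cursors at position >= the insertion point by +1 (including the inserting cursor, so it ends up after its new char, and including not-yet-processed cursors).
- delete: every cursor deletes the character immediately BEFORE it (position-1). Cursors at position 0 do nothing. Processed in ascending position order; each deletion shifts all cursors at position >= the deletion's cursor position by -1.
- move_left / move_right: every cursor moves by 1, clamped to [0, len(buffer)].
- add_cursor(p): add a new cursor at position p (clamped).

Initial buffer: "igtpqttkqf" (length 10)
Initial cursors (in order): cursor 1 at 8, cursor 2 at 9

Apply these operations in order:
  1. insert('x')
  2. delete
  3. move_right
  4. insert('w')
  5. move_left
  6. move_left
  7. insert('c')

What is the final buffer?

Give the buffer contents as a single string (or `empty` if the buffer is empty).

Answer: igtpqttkcqwcfw

Derivation:
After op 1 (insert('x')): buffer="igtpqttkxqxf" (len 12), cursors c1@9 c2@11, authorship ........1.2.
After op 2 (delete): buffer="igtpqttkqf" (len 10), cursors c1@8 c2@9, authorship ..........
After op 3 (move_right): buffer="igtpqttkqf" (len 10), cursors c1@9 c2@10, authorship ..........
After op 4 (insert('w')): buffer="igtpqttkqwfw" (len 12), cursors c1@10 c2@12, authorship .........1.2
After op 5 (move_left): buffer="igtpqttkqwfw" (len 12), cursors c1@9 c2@11, authorship .........1.2
After op 6 (move_left): buffer="igtpqttkqwfw" (len 12), cursors c1@8 c2@10, authorship .........1.2
After op 7 (insert('c')): buffer="igtpqttkcqwcfw" (len 14), cursors c1@9 c2@12, authorship ........1.12.2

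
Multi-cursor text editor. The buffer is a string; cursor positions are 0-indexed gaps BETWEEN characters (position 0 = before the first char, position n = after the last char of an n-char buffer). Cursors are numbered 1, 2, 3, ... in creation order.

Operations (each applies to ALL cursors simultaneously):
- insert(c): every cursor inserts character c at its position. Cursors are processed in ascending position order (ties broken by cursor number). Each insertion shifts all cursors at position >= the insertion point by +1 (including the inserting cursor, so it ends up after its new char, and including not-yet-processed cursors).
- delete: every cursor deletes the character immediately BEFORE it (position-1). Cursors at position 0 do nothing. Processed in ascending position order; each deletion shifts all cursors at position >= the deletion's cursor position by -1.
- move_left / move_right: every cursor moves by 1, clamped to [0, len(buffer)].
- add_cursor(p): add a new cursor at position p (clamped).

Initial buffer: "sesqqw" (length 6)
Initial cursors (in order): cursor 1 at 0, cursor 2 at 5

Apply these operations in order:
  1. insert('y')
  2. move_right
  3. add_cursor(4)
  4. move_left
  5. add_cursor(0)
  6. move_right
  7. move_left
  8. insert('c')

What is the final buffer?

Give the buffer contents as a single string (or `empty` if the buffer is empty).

Answer: cycsecsqqycw

Derivation:
After op 1 (insert('y')): buffer="ysesqqyw" (len 8), cursors c1@1 c2@7, authorship 1.....2.
After op 2 (move_right): buffer="ysesqqyw" (len 8), cursors c1@2 c2@8, authorship 1.....2.
After op 3 (add_cursor(4)): buffer="ysesqqyw" (len 8), cursors c1@2 c3@4 c2@8, authorship 1.....2.
After op 4 (move_left): buffer="ysesqqyw" (len 8), cursors c1@1 c3@3 c2@7, authorship 1.....2.
After op 5 (add_cursor(0)): buffer="ysesqqyw" (len 8), cursors c4@0 c1@1 c3@3 c2@7, authorship 1.....2.
After op 6 (move_right): buffer="ysesqqyw" (len 8), cursors c4@1 c1@2 c3@4 c2@8, authorship 1.....2.
After op 7 (move_left): buffer="ysesqqyw" (len 8), cursors c4@0 c1@1 c3@3 c2@7, authorship 1.....2.
After op 8 (insert('c')): buffer="cycsecsqqycw" (len 12), cursors c4@1 c1@3 c3@6 c2@11, authorship 411..3...22.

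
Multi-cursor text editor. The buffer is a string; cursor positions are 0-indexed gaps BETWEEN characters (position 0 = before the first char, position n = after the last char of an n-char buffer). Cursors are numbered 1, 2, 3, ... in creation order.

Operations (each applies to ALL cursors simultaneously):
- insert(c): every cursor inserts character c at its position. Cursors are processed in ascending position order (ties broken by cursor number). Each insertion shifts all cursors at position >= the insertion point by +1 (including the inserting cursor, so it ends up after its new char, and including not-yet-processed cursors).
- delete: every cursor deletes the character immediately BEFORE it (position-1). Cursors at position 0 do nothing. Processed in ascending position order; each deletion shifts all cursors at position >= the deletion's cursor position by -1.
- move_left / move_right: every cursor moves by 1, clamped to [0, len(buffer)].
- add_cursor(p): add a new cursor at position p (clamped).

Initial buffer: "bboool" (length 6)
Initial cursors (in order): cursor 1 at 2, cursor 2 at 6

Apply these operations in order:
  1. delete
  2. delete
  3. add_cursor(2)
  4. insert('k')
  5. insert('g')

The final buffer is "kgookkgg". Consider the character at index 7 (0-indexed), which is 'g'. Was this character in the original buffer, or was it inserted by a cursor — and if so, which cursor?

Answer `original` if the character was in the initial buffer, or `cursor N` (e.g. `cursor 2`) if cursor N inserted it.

Answer: cursor 3

Derivation:
After op 1 (delete): buffer="booo" (len 4), cursors c1@1 c2@4, authorship ....
After op 2 (delete): buffer="oo" (len 2), cursors c1@0 c2@2, authorship ..
After op 3 (add_cursor(2)): buffer="oo" (len 2), cursors c1@0 c2@2 c3@2, authorship ..
After op 4 (insert('k')): buffer="kookk" (len 5), cursors c1@1 c2@5 c3@5, authorship 1..23
After op 5 (insert('g')): buffer="kgookkgg" (len 8), cursors c1@2 c2@8 c3@8, authorship 11..2323
Authorship (.=original, N=cursor N): 1 1 . . 2 3 2 3
Index 7: author = 3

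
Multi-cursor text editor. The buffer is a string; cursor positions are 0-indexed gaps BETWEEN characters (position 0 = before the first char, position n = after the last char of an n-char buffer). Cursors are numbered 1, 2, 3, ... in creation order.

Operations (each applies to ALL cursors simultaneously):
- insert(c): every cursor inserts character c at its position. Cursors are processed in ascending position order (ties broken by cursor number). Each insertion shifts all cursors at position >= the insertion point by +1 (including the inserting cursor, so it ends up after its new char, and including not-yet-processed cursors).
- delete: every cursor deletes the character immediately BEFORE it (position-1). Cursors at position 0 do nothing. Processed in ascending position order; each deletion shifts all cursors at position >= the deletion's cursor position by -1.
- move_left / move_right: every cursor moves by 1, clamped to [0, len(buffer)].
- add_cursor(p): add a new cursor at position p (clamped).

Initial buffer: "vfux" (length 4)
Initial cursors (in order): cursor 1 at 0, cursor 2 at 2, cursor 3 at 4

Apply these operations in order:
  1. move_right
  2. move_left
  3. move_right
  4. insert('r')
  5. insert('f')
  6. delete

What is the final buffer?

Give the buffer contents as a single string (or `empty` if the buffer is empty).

Answer: vrfurxr

Derivation:
After op 1 (move_right): buffer="vfux" (len 4), cursors c1@1 c2@3 c3@4, authorship ....
After op 2 (move_left): buffer="vfux" (len 4), cursors c1@0 c2@2 c3@3, authorship ....
After op 3 (move_right): buffer="vfux" (len 4), cursors c1@1 c2@3 c3@4, authorship ....
After op 4 (insert('r')): buffer="vrfurxr" (len 7), cursors c1@2 c2@5 c3@7, authorship .1..2.3
After op 5 (insert('f')): buffer="vrffurfxrf" (len 10), cursors c1@3 c2@7 c3@10, authorship .11..22.33
After op 6 (delete): buffer="vrfurxr" (len 7), cursors c1@2 c2@5 c3@7, authorship .1..2.3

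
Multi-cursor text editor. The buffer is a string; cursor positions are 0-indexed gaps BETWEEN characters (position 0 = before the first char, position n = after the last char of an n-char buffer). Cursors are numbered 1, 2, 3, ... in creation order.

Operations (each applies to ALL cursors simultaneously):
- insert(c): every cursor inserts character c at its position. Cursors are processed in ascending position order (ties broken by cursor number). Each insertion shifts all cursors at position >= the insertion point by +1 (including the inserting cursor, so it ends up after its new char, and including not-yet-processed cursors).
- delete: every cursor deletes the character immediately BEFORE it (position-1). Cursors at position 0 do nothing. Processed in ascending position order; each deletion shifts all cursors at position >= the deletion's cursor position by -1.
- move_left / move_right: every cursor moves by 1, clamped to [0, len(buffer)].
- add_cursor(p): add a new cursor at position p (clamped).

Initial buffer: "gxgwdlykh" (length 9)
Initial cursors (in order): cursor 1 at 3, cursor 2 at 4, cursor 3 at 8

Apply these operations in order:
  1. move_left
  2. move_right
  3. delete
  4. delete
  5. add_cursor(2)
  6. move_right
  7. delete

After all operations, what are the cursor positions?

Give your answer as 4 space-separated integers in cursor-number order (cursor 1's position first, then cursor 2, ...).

Answer: 0 0 0 0

Derivation:
After op 1 (move_left): buffer="gxgwdlykh" (len 9), cursors c1@2 c2@3 c3@7, authorship .........
After op 2 (move_right): buffer="gxgwdlykh" (len 9), cursors c1@3 c2@4 c3@8, authorship .........
After op 3 (delete): buffer="gxdlyh" (len 6), cursors c1@2 c2@2 c3@5, authorship ......
After op 4 (delete): buffer="dlh" (len 3), cursors c1@0 c2@0 c3@2, authorship ...
After op 5 (add_cursor(2)): buffer="dlh" (len 3), cursors c1@0 c2@0 c3@2 c4@2, authorship ...
After op 6 (move_right): buffer="dlh" (len 3), cursors c1@1 c2@1 c3@3 c4@3, authorship ...
After op 7 (delete): buffer="" (len 0), cursors c1@0 c2@0 c3@0 c4@0, authorship 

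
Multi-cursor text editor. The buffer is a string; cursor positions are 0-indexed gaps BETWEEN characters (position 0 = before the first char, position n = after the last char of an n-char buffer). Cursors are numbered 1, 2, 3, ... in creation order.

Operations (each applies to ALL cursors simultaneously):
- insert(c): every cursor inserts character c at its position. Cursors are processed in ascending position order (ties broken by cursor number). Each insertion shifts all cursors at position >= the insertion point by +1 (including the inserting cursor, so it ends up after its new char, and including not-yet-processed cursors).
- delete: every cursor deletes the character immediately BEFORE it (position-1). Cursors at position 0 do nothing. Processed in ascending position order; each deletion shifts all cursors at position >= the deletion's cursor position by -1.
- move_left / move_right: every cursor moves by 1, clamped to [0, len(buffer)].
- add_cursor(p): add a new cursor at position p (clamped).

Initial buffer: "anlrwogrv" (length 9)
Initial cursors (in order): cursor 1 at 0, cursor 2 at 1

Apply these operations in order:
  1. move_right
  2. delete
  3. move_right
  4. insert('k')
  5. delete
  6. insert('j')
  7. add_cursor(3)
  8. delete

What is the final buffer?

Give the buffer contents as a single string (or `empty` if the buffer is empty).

Answer: rwogrv

Derivation:
After op 1 (move_right): buffer="anlrwogrv" (len 9), cursors c1@1 c2@2, authorship .........
After op 2 (delete): buffer="lrwogrv" (len 7), cursors c1@0 c2@0, authorship .......
After op 3 (move_right): buffer="lrwogrv" (len 7), cursors c1@1 c2@1, authorship .......
After op 4 (insert('k')): buffer="lkkrwogrv" (len 9), cursors c1@3 c2@3, authorship .12......
After op 5 (delete): buffer="lrwogrv" (len 7), cursors c1@1 c2@1, authorship .......
After op 6 (insert('j')): buffer="ljjrwogrv" (len 9), cursors c1@3 c2@3, authorship .12......
After op 7 (add_cursor(3)): buffer="ljjrwogrv" (len 9), cursors c1@3 c2@3 c3@3, authorship .12......
After op 8 (delete): buffer="rwogrv" (len 6), cursors c1@0 c2@0 c3@0, authorship ......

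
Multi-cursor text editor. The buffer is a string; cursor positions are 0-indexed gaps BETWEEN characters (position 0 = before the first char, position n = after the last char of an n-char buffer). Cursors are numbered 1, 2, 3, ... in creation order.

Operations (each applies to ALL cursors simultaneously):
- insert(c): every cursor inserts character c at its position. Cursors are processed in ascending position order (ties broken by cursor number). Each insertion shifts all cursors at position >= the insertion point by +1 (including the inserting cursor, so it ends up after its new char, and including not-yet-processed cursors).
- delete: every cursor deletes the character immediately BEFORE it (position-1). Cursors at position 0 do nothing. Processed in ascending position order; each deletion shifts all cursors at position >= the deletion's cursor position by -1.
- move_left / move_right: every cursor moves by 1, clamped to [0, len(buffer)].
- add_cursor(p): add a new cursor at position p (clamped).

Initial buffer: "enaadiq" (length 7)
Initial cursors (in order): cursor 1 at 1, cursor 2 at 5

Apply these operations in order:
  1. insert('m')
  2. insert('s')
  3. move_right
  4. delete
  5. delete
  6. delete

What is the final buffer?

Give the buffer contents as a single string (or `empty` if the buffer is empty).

After op 1 (insert('m')): buffer="emnaadmiq" (len 9), cursors c1@2 c2@7, authorship .1....2..
After op 2 (insert('s')): buffer="emsnaadmsiq" (len 11), cursors c1@3 c2@9, authorship .11....22..
After op 3 (move_right): buffer="emsnaadmsiq" (len 11), cursors c1@4 c2@10, authorship .11....22..
After op 4 (delete): buffer="emsaadmsq" (len 9), cursors c1@3 c2@8, authorship .11...22.
After op 5 (delete): buffer="emaadmq" (len 7), cursors c1@2 c2@6, authorship .1...2.
After op 6 (delete): buffer="eaadq" (len 5), cursors c1@1 c2@4, authorship .....

Answer: eaadq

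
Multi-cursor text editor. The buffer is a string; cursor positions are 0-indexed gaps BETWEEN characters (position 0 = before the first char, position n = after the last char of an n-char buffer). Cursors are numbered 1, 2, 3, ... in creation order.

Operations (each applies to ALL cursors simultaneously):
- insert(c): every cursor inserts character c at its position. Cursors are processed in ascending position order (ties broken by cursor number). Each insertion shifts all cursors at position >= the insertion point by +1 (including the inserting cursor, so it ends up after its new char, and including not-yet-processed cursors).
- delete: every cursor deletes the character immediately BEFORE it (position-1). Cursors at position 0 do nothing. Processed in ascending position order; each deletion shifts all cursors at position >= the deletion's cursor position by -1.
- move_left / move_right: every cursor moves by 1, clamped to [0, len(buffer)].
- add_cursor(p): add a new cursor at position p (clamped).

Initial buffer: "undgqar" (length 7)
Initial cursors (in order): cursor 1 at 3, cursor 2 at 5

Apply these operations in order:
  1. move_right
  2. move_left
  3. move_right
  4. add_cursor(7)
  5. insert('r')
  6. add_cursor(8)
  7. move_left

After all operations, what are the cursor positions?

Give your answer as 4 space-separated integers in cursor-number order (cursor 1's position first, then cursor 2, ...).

Answer: 4 7 9 7

Derivation:
After op 1 (move_right): buffer="undgqar" (len 7), cursors c1@4 c2@6, authorship .......
After op 2 (move_left): buffer="undgqar" (len 7), cursors c1@3 c2@5, authorship .......
After op 3 (move_right): buffer="undgqar" (len 7), cursors c1@4 c2@6, authorship .......
After op 4 (add_cursor(7)): buffer="undgqar" (len 7), cursors c1@4 c2@6 c3@7, authorship .......
After op 5 (insert('r')): buffer="undgrqarrr" (len 10), cursors c1@5 c2@8 c3@10, authorship ....1..2.3
After op 6 (add_cursor(8)): buffer="undgrqarrr" (len 10), cursors c1@5 c2@8 c4@8 c3@10, authorship ....1..2.3
After op 7 (move_left): buffer="undgrqarrr" (len 10), cursors c1@4 c2@7 c4@7 c3@9, authorship ....1..2.3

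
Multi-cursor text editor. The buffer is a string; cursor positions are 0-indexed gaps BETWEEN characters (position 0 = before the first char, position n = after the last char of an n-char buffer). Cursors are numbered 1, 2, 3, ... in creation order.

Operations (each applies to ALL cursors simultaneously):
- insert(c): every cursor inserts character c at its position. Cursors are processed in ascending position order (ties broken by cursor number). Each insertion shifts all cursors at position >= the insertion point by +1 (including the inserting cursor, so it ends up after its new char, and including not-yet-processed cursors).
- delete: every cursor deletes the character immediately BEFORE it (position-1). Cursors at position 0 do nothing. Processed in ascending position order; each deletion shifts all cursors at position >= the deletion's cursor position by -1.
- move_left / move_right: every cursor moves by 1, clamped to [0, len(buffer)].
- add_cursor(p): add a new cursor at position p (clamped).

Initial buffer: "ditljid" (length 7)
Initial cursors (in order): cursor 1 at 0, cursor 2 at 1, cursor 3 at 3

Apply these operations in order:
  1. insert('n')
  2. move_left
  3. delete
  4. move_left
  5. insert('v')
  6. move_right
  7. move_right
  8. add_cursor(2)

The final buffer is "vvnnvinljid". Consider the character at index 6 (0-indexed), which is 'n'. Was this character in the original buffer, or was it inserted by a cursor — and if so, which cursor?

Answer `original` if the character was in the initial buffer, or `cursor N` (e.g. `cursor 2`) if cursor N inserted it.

Answer: cursor 3

Derivation:
After op 1 (insert('n')): buffer="ndnitnljid" (len 10), cursors c1@1 c2@3 c3@6, authorship 1.2..3....
After op 2 (move_left): buffer="ndnitnljid" (len 10), cursors c1@0 c2@2 c3@5, authorship 1.2..3....
After op 3 (delete): buffer="nninljid" (len 8), cursors c1@0 c2@1 c3@3, authorship 12.3....
After op 4 (move_left): buffer="nninljid" (len 8), cursors c1@0 c2@0 c3@2, authorship 12.3....
After op 5 (insert('v')): buffer="vvnnvinljid" (len 11), cursors c1@2 c2@2 c3@5, authorship 12123.3....
After op 6 (move_right): buffer="vvnnvinljid" (len 11), cursors c1@3 c2@3 c3@6, authorship 12123.3....
After op 7 (move_right): buffer="vvnnvinljid" (len 11), cursors c1@4 c2@4 c3@7, authorship 12123.3....
After op 8 (add_cursor(2)): buffer="vvnnvinljid" (len 11), cursors c4@2 c1@4 c2@4 c3@7, authorship 12123.3....
Authorship (.=original, N=cursor N): 1 2 1 2 3 . 3 . . . .
Index 6: author = 3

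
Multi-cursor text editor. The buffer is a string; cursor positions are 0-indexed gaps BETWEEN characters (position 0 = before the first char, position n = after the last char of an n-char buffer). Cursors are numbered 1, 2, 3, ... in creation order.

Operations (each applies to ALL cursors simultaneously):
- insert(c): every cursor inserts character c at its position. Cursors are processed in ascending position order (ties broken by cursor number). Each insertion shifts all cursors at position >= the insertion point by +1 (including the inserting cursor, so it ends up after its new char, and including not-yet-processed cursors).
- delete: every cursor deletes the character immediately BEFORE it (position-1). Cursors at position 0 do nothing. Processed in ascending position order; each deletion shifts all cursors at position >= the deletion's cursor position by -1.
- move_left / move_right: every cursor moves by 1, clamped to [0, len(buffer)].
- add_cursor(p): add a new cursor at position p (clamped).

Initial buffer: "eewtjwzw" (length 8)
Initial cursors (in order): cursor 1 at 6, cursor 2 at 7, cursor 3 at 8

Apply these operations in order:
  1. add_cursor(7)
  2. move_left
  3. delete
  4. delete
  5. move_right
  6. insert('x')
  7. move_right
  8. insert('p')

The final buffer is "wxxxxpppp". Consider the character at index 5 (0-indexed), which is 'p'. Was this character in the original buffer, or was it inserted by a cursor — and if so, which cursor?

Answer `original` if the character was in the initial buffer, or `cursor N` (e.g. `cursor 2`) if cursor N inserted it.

After op 1 (add_cursor(7)): buffer="eewtjwzw" (len 8), cursors c1@6 c2@7 c4@7 c3@8, authorship ........
After op 2 (move_left): buffer="eewtjwzw" (len 8), cursors c1@5 c2@6 c4@6 c3@7, authorship ........
After op 3 (delete): buffer="eeww" (len 4), cursors c1@3 c2@3 c3@3 c4@3, authorship ....
After op 4 (delete): buffer="w" (len 1), cursors c1@0 c2@0 c3@0 c4@0, authorship .
After op 5 (move_right): buffer="w" (len 1), cursors c1@1 c2@1 c3@1 c4@1, authorship .
After op 6 (insert('x')): buffer="wxxxx" (len 5), cursors c1@5 c2@5 c3@5 c4@5, authorship .1234
After op 7 (move_right): buffer="wxxxx" (len 5), cursors c1@5 c2@5 c3@5 c4@5, authorship .1234
After op 8 (insert('p')): buffer="wxxxxpppp" (len 9), cursors c1@9 c2@9 c3@9 c4@9, authorship .12341234
Authorship (.=original, N=cursor N): . 1 2 3 4 1 2 3 4
Index 5: author = 1

Answer: cursor 1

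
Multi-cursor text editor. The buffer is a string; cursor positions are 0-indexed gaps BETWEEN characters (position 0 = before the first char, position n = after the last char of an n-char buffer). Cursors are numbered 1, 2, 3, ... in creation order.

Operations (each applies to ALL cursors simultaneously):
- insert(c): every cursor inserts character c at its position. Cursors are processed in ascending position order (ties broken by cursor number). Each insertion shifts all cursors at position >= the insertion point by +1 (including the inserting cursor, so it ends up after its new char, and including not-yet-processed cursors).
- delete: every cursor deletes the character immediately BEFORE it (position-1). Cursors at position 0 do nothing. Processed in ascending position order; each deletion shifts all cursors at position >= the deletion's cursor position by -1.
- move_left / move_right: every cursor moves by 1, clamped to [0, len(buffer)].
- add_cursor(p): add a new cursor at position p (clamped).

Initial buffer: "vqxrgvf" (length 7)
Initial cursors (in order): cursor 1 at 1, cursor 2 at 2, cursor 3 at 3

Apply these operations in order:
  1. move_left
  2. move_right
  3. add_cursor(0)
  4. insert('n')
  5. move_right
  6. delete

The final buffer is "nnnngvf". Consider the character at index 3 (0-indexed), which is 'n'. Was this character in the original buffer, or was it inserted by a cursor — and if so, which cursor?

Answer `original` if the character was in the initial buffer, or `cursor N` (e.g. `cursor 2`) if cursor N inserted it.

Answer: cursor 3

Derivation:
After op 1 (move_left): buffer="vqxrgvf" (len 7), cursors c1@0 c2@1 c3@2, authorship .......
After op 2 (move_right): buffer="vqxrgvf" (len 7), cursors c1@1 c2@2 c3@3, authorship .......
After op 3 (add_cursor(0)): buffer="vqxrgvf" (len 7), cursors c4@0 c1@1 c2@2 c3@3, authorship .......
After op 4 (insert('n')): buffer="nvnqnxnrgvf" (len 11), cursors c4@1 c1@3 c2@5 c3@7, authorship 4.1.2.3....
After op 5 (move_right): buffer="nvnqnxnrgvf" (len 11), cursors c4@2 c1@4 c2@6 c3@8, authorship 4.1.2.3....
After op 6 (delete): buffer="nnnngvf" (len 7), cursors c4@1 c1@2 c2@3 c3@4, authorship 4123...
Authorship (.=original, N=cursor N): 4 1 2 3 . . .
Index 3: author = 3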